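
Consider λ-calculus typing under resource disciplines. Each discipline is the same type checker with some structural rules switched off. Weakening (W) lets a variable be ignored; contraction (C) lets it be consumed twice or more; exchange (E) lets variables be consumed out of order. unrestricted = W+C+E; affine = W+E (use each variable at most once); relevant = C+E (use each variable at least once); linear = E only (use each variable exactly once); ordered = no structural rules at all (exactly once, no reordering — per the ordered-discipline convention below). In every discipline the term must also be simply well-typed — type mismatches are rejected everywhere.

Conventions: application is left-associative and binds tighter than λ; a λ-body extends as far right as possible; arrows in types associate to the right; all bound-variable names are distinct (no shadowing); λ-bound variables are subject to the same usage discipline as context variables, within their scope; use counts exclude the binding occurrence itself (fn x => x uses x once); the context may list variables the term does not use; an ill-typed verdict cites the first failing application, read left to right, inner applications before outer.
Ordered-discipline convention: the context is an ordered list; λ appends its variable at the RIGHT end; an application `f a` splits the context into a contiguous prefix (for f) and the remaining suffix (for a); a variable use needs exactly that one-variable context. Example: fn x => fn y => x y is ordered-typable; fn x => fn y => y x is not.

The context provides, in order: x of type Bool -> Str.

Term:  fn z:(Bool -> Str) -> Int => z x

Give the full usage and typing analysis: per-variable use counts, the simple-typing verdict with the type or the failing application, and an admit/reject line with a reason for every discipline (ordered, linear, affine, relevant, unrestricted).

counts: x: 1, z (λ-bound): 1
order of uses: z, x
typing: well-typed — term : ((Bool -> Str) -> Int) -> Int
ordered: ✗, no ordered split (uses run z, x)
linear: ✓, exactly-once usage across x, z
affine: ✓, at most one use each (x, z)
relevant: ✓, x, z: all used, weakening unneeded
unrestricted: ✓, simply typable at ((Bool -> Str) -> Int) -> Int; W, C, E all held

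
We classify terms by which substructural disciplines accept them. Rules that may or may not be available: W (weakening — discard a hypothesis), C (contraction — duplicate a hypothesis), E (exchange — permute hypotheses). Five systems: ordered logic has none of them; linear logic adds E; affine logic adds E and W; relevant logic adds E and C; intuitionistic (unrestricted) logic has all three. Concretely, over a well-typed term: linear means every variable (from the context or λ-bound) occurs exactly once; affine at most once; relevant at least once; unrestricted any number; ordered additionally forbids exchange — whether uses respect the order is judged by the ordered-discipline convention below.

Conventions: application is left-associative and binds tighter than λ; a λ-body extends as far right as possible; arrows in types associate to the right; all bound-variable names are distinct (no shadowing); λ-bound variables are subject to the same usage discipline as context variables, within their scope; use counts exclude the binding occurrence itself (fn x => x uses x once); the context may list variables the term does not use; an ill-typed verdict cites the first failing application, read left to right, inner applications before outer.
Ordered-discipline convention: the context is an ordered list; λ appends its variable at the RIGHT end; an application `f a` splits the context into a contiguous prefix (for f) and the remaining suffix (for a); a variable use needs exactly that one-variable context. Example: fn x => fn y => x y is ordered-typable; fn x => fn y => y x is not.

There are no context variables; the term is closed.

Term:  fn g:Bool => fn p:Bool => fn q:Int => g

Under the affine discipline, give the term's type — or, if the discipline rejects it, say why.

term : Bool -> Bool -> Int -> Bool
variable uses: g [bound]=1, p [bound]=0, q [bound]=0
order of uses: g
typing: the term checks, with type Bool -> Bool -> Int -> Bool
per-discipline verdicts: ordered ✗ · linear ✗ · affine ✓ · relevant ✗ · unrestricted ✓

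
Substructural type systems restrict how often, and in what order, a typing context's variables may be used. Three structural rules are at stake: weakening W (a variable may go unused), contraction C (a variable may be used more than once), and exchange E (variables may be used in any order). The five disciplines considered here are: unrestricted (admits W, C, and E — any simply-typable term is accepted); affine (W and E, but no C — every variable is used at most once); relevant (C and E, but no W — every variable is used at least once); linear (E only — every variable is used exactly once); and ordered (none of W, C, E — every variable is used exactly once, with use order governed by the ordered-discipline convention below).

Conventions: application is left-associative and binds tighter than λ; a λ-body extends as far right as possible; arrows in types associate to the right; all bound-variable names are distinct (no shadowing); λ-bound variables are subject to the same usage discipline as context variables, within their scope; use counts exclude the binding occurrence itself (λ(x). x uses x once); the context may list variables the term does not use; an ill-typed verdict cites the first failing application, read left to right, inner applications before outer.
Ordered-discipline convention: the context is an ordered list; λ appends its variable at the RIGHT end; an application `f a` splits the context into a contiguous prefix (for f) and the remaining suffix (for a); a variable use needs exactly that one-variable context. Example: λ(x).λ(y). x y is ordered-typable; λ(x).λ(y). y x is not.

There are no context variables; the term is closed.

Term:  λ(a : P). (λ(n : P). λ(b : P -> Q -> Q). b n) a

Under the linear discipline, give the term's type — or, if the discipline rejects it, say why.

term : P -> (P -> Q -> Q) -> Q -> Q
usage: a [bound]: 1×, n [bound]: 1×, b [bound]: 1×
left-to-right use order: b, n, a
typing: well-typed at P -> (P -> Q -> Q) -> Q -> Q
across the five disciplines: ordered ✗ · linear ✓ · affine ✓ · relevant ✓ · unrestricted ✓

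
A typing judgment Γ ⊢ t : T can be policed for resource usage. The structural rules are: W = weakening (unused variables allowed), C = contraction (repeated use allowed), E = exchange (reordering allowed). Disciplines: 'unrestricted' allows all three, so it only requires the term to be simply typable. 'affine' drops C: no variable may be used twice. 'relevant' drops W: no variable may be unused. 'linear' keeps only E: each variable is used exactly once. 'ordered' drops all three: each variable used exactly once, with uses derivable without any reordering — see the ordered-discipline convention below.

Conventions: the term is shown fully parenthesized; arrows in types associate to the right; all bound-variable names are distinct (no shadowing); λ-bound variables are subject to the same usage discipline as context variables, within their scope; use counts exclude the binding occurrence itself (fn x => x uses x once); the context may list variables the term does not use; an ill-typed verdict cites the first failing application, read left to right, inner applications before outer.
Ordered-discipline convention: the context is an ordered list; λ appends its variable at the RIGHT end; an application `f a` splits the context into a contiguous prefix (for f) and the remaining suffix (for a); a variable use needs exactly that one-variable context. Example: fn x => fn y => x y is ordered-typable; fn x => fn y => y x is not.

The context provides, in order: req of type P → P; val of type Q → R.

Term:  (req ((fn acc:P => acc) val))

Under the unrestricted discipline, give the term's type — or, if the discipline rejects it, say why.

not well-typed under unrestricted — fails simple typing
variable uses: req ×1; val ×1; acc [bound] ×1
uses in reading order: req, acc, val
typing: ill-typed: a function awaiting P gets Q → R
all disciplines: ordered ✗, linear ✗, affine ✗, relevant ✗, unrestricted ✗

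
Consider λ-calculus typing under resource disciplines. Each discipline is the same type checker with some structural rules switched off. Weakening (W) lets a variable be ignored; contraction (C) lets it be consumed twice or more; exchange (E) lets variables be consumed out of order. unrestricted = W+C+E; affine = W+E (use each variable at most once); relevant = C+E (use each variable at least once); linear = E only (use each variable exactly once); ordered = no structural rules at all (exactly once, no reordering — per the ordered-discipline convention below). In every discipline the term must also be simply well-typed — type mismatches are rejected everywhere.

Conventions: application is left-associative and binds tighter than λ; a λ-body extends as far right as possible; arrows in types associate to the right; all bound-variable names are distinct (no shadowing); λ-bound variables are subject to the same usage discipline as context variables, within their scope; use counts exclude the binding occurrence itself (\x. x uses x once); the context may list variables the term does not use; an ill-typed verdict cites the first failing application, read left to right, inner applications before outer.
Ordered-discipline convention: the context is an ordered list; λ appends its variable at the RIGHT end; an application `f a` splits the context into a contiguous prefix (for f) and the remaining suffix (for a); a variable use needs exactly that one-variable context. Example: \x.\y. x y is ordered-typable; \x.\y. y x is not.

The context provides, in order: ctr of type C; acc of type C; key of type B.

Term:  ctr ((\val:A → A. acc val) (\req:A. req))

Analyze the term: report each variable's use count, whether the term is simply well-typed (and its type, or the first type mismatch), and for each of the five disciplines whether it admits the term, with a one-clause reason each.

use counts: ctr=1, acc=1, key=0, val (λ-bound)=1, req (λ-bound)=1
use order (left to right): ctr, acc, val, req
typing: ill-typed: can't apply a value of type C
ordered ✗ (the type mismatch rejects it)
linear ✗ (not simply typable)
affine ✗ (fails simple typing)
relevant ✗ (a type mismatch blocks all five)
unrestricted ✗ (the type mismatch rejects it)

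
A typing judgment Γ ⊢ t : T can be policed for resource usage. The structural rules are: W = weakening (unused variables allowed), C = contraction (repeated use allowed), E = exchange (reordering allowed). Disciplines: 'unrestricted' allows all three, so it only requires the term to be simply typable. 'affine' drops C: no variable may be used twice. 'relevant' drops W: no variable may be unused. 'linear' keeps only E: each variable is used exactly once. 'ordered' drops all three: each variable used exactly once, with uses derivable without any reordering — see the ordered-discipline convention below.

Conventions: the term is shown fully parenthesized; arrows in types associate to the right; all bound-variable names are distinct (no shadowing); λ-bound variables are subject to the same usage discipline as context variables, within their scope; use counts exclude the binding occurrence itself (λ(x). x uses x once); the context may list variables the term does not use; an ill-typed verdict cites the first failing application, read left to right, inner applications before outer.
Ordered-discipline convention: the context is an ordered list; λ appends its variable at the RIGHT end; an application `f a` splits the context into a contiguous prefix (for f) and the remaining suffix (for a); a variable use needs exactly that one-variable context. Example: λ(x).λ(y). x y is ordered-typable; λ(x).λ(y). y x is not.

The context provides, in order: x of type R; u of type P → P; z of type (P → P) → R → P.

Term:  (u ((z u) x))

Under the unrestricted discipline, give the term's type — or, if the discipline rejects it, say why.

term : P
variable uses: x: 1, u: 2, z: 1
use order (left to right): u, z, u, x
typing: ✓ — P
all disciplines: ordered ✗ | linear ✗ | affine ✗ | relevant ✓ | unrestricted ✓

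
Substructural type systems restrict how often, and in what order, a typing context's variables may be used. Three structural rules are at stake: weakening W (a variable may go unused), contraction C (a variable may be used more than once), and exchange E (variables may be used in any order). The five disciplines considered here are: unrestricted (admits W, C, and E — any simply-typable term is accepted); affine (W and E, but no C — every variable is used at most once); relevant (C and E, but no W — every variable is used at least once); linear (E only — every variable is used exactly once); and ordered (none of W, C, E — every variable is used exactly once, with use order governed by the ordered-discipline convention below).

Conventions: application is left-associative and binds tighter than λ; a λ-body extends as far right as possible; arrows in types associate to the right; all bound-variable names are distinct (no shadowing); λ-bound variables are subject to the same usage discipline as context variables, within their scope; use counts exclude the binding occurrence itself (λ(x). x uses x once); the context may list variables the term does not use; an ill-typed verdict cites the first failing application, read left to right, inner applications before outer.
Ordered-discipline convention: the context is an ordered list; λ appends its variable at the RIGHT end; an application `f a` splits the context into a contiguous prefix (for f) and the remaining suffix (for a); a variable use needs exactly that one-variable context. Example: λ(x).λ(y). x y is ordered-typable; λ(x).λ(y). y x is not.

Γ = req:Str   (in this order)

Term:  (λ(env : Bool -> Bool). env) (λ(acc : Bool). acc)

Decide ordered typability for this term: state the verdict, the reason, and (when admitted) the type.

no — req left unused
variable uses: req=0, env (λ-bound)=1, acc (λ-bound)=1
left-to-right use order: env, acc
typing: well-typed — term : Bool -> Bool
summary: ordered ✗ | linear ✗ | affine ✓ | relevant ✗ | unrestricted ✓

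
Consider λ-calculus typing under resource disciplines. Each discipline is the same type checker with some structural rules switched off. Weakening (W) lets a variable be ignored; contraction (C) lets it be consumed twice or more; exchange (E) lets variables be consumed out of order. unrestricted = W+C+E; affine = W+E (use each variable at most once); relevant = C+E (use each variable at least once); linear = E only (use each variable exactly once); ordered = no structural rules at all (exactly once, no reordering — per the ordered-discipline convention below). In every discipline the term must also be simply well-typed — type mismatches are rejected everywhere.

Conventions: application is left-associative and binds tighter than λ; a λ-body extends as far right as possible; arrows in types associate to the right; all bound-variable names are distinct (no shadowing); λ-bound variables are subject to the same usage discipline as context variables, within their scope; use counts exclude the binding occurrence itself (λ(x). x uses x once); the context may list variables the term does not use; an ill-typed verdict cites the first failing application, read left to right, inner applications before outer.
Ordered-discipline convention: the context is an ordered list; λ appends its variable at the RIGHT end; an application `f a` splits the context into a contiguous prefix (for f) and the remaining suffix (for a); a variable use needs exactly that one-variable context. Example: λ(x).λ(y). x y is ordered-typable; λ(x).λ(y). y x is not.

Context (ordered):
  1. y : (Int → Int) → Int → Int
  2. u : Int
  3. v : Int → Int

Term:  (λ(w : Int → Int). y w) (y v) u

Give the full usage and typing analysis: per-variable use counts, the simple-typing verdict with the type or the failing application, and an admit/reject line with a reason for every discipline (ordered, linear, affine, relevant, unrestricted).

use counts: y: 2×, u: 1×, v: 1×, w [bound]: 1×
use order (left to right): y, w, y, v, u
typing: well-typed — term : Int
ordered ✗ (repeated use of y ×2)
linear ✗ (repeated use of y ×2)
affine ✗ (repeated use of y ×2)
relevant ✓ (every one of y, u, v, w appears)
unrestricted ✓ (type-checks (Int) and nothing is barred)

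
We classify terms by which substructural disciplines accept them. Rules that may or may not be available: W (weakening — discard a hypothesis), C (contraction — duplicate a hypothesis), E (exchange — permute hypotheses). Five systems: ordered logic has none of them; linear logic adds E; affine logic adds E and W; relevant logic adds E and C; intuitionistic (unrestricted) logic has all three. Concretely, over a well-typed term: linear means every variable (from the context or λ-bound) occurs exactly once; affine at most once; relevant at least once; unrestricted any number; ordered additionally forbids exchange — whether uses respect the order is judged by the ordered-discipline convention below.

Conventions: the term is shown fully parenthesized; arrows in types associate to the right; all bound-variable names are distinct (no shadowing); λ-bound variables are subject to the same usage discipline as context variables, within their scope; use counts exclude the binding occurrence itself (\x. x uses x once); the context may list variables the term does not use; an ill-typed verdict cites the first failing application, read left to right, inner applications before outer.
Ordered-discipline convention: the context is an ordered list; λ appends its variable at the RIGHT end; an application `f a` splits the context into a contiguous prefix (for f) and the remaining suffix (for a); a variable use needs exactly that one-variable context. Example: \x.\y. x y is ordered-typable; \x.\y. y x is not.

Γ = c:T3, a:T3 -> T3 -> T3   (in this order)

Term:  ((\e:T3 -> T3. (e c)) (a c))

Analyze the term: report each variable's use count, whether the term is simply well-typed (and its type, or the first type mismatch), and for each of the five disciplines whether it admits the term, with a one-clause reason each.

variable uses: c=2; a=1; e [bound]=1
use order (left to right): e, c, a, c
typing: ✓ — T3
ordered ✗ (c ×2 used more than once (contraction))
linear ✗ (c ×2 used more than once (contraction))
affine ✗ (c ×2 used more than once (contraction))
relevant ✓ (none of c, a, e goes unused)
unrestricted ✓ (well-typed at T3; no restrictions here)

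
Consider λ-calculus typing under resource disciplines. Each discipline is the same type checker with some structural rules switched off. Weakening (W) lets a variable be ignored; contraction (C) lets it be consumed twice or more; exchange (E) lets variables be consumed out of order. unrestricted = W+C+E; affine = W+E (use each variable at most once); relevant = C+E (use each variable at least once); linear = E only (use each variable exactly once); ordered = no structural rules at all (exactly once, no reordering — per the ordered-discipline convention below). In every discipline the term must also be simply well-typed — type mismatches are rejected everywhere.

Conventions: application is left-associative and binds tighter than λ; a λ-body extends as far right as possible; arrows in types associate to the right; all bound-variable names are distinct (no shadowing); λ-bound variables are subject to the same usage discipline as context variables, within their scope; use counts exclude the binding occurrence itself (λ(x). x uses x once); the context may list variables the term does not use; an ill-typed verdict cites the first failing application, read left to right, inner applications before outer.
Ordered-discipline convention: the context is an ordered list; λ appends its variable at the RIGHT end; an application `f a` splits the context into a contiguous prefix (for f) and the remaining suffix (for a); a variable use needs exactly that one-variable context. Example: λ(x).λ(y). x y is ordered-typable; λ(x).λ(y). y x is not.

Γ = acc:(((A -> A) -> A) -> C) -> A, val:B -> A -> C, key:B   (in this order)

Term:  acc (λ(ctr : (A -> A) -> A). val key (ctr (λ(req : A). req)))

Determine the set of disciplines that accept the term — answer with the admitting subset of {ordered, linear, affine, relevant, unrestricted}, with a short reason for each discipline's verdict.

admitting disciplines: ordered, linear, affine, relevant, unrestricted
usage: acc: 1, val: 1, key: 1, ctr (bound): 1, req (bound): 1
use order (left to right): acc, val, key, ctr, req
typing: ✓ — A
ordered ✓ (acc, val, key, ctr, req: once each, no exchange needed)
linear ✓ (each of acc, val, key, ctr, req used exactly once)
affine ✓ (at most one use each (acc, val, key, ctr, req))
relevant ✓ (every one of acc, val, key, ctr, req appears)
unrestricted ✓ (type-checks (A) and nothing is barred)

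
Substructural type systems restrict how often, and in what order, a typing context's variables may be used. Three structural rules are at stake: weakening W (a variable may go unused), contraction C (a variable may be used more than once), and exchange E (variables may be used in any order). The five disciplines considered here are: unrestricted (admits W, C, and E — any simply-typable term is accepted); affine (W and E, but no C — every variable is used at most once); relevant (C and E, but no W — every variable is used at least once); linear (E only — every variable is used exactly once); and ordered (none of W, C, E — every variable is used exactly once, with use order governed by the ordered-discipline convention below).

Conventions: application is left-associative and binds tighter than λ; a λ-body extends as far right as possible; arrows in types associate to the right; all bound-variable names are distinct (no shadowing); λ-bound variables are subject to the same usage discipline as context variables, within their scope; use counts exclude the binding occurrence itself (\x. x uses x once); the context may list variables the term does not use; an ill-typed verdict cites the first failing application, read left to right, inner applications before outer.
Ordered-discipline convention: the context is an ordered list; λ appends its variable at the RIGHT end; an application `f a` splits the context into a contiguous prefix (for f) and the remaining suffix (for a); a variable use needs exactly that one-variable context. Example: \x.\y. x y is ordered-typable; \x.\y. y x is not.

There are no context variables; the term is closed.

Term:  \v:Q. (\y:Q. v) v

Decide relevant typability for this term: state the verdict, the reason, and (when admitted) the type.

no — unused: y — weakening required
variable uses: v (λ-bound): 2×, y (λ-bound): 0×
use order (left to right): v, v
typing: well-typed — term : Q -> Q
summary: ordered ✗; linear ✗; affine ✗; relevant ✗; unrestricted ✓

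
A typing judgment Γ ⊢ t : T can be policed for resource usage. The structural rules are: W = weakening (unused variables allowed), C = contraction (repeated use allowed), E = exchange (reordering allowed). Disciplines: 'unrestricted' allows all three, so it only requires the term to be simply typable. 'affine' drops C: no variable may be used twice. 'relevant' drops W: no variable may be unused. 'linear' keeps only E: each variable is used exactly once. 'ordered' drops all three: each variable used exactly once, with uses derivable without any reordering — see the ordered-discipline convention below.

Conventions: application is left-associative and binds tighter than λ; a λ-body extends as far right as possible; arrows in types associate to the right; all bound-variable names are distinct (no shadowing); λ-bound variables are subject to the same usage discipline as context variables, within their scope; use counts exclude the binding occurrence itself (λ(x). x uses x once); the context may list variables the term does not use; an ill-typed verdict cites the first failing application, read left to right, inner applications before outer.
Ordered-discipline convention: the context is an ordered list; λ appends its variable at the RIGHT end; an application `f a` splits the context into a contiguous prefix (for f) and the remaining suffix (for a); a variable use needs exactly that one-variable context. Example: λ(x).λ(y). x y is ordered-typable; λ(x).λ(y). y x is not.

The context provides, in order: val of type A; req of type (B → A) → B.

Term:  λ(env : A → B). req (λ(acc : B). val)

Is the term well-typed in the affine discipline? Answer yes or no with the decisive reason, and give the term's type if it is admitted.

yes — at most one use each (val, req, env, acc); term : (A → B) → B
counts: val: 1×, req: 1×, env (bound): 0×, acc (bound): 0×
use order (left to right): req, val
typing: the term checks, with type (A → B) → B
summary: ordered ✗; linear ✗; affine ✓; relevant ✗; unrestricted ✓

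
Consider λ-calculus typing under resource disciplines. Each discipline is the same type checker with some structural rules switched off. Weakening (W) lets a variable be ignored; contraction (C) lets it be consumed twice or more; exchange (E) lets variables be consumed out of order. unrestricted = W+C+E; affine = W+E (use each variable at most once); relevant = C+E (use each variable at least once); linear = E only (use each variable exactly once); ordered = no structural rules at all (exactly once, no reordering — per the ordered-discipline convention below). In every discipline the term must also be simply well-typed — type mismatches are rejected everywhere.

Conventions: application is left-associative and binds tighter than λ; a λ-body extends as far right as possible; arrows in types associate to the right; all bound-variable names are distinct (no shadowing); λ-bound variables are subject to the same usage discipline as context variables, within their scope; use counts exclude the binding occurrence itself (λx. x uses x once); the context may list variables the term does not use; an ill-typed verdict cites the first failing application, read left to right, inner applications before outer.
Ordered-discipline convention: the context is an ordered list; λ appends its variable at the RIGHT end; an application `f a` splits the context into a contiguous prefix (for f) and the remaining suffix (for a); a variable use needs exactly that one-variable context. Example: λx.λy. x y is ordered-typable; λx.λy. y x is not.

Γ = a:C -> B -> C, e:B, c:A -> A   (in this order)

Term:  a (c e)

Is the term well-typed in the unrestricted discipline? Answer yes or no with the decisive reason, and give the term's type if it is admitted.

no — a type mismatch blocks all five
use counts: a=1, e=1, c=1
left-to-right use order: a, c, e
typing: ill-typed: argument of type B where A is required
summary: ordered ✗, linear ✗, affine ✗, relevant ✗, unrestricted ✗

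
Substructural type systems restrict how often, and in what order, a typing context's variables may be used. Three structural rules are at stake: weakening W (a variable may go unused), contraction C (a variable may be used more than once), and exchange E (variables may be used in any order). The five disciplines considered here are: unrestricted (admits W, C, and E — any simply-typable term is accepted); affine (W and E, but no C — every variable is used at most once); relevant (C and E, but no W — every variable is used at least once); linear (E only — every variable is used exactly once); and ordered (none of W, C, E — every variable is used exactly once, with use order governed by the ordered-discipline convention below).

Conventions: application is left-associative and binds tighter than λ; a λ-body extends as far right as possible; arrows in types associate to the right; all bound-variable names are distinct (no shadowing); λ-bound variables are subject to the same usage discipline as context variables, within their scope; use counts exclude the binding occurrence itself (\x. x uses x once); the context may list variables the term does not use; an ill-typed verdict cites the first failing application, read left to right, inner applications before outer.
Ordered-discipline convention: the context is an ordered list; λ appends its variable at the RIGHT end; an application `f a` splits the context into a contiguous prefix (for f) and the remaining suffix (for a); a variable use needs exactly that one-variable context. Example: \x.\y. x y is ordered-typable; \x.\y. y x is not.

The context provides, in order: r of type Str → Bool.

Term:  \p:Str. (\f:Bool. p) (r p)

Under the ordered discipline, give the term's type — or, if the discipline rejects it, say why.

not well-typed under ordered — needs contraction — p ×2; unused: f — weakening required
use counts: r: 1×; p [bound]: 2×; f [bound]: 0×
use order (left to right): p, r, p
typing: well-typed — term : Str → Str
all disciplines: ordered ✗, linear ✗, affine ✗, relevant ✗, unrestricted ✓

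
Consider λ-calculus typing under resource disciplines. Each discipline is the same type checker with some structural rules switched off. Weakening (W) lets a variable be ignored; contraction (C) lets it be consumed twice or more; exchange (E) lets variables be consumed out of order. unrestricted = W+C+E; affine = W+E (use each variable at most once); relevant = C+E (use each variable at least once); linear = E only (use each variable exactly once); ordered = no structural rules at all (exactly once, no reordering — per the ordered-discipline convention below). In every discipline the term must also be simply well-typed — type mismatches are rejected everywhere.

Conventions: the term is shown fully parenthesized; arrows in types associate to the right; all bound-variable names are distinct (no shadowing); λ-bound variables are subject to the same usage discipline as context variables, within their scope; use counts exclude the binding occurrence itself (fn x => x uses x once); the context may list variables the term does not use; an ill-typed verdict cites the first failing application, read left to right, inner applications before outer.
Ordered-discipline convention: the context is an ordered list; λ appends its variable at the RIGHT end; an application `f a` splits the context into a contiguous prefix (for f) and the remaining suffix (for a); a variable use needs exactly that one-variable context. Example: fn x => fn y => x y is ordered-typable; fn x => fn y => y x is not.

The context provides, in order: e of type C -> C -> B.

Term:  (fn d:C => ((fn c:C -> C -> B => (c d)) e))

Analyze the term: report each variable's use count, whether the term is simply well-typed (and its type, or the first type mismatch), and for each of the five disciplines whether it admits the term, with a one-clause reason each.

use counts: e ×1; d (bound) ×1; c (bound) ×1
use order (left to right): c, d, e
typing: the term checks, with type C -> C -> B
ordered: ✗, no ordered split (uses run c, d, e)
linear: ✓, single use per variable (e, d, c)
affine: ✓, e, d, c: no repeats, contraction unneeded
relevant: ✓, every one of e, d, c appears
unrestricted: ✓, typability at C -> C -> B is all that's needed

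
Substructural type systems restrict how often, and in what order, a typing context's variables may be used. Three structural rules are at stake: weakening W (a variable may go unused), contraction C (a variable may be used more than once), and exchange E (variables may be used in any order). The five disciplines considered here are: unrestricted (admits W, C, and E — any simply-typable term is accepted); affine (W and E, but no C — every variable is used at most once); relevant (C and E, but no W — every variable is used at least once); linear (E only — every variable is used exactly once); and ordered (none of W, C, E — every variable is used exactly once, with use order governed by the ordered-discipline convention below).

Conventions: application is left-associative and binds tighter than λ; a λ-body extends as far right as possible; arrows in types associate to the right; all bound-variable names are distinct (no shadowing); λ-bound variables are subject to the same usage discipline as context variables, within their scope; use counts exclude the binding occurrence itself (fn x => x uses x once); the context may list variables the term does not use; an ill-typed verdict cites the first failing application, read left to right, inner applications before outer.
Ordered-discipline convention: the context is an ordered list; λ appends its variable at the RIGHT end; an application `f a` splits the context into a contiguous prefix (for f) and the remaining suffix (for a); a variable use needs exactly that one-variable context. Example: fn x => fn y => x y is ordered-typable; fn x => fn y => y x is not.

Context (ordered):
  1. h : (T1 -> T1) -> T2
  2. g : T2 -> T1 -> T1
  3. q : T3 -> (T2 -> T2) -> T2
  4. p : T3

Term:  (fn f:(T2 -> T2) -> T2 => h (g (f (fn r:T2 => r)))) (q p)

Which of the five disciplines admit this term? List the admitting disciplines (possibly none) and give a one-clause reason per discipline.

accepted by: ordered, linear, affine, relevant, unrestricted
variable uses: h: 1×, g: 1×, q: 1×, p: 1×, f (bound): 1×, r (bound): 1×
left-to-right use order: h, g, f, r, q, p
typing: the term checks, with type T2
ordered: ✓, h, g, q, p, f, r once each; derivable with no W/C/E
linear: ✓, each of h, g, q, p, f, r used exactly once
affine: ✓, no duplicate uses among h, g, q, p, f, r
relevant: ✓, h, g, q, p, f, r: all used, weakening unneeded
unrestricted: ✓, type-checks (T2) and nothing is barred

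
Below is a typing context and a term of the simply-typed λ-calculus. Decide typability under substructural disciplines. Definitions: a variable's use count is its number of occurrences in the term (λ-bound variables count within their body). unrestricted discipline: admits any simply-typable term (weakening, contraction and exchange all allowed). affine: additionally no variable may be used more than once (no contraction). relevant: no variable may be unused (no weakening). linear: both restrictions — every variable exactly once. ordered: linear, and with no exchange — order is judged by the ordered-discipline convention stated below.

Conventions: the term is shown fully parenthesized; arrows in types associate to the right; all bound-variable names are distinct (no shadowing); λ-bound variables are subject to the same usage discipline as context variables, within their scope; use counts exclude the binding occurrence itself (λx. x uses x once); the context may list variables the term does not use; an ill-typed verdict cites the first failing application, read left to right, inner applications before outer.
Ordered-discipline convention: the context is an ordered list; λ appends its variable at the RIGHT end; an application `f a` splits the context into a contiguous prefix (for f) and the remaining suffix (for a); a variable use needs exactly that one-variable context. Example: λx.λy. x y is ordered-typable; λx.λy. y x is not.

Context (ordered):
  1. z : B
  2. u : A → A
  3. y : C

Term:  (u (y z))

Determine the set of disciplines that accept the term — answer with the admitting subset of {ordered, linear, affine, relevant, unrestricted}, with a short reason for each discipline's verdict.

admitted in: none
usage: z: 1×, u: 1×, y: 1×
uses in reading order: u, y, z
typing: ill-typed: can't apply a value of type C
ordered: ✗ — not simply typable
linear: ✗ — fails simple typing
affine: ✗ — a type mismatch blocks all five
relevant: ✗ — the type mismatch rejects it
unrestricted: ✗ — not simply typable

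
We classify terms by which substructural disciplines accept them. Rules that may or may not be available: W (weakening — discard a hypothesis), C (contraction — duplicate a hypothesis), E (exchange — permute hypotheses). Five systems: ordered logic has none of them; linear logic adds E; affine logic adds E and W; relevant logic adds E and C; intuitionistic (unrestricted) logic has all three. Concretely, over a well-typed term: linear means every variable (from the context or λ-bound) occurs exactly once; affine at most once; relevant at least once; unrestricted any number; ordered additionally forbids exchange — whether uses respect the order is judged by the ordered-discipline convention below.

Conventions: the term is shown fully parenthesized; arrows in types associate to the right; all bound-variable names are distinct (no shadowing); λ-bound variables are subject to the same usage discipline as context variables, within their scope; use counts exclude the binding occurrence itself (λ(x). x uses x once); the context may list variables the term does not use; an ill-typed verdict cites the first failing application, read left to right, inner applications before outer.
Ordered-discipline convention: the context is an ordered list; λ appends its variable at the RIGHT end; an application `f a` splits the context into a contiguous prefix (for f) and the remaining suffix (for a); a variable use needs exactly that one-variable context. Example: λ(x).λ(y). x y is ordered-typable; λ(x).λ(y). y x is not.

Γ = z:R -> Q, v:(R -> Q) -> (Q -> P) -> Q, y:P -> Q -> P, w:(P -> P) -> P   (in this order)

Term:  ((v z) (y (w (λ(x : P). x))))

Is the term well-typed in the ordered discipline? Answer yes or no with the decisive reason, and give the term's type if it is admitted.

no — use order v, z, y, w, x needs exchange
variable uses: z: 1; v: 1; y: 1; w: 1; x [bound]: 1
left-to-right use order: v, z, y, w, x
typing: ✓ — Q
all disciplines: ordered ✗ | linear ✓ | affine ✓ | relevant ✓ | unrestricted ✓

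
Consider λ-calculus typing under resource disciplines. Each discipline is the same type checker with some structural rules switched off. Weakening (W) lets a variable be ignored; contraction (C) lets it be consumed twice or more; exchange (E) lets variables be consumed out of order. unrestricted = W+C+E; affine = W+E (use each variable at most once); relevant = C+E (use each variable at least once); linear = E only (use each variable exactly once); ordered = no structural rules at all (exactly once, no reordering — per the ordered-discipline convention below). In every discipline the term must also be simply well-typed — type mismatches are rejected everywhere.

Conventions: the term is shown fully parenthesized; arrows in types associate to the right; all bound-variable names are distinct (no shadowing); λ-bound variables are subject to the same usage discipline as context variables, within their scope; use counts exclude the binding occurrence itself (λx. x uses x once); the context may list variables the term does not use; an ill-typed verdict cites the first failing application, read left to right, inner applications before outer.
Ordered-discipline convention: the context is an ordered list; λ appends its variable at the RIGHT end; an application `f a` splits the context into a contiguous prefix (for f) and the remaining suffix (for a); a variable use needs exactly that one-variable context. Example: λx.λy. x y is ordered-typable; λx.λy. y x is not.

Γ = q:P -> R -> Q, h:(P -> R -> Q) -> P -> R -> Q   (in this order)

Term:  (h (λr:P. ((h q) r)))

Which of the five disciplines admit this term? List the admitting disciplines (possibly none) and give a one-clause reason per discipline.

admitted in: relevant, unrestricted
usage: q: 1, h: 2, r (λ-bound): 1
left-to-right use order: h, h, q, r
typing: the term checks, with type P -> R -> Q
ordered: ✗, uses contraction: h ×2
linear: ✗, uses contraction: h ×2
affine: ✗, uses contraction: h ×2
relevant: ✓, q, h, r: all used, weakening unneeded
unrestricted: ✓, well-typed at P -> R -> Q; no restrictions here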